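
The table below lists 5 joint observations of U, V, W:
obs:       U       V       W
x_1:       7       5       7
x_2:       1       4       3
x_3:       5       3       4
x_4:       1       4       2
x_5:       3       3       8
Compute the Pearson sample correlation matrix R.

Step 1 — column means:
  mean(U) = (7 + 1 + 5 + 1 + 3) / 5 = 17/5 = 3.4
  mean(V) = (5 + 4 + 3 + 4 + 3) / 5 = 19/5 = 3.8
  mean(W) = (7 + 3 + 4 + 2 + 8) / 5 = 24/5 = 4.8

Step 2 — sample variances and covariances s[i,j] = (1/(n-1)) · Σ_k (x_{k,i} - mean_i) · (x_{k,j} - mean_j), with n-1 = 4:
  s[U,U] = ((3.6)·(3.6) + (-2.4)·(-2.4) + (1.6)·(1.6) + (-2.4)·(-2.4) + (-0.4)·(-0.4)) / 4 = 27.2/4 = 6.8
  s[U,V] = ((3.6)·(1.2) + (-2.4)·(0.2) + (1.6)·(-0.8) + (-2.4)·(0.2) + (-0.4)·(-0.8)) / 4 = 2.4/4 = 0.6
  s[U,W] = ((3.6)·(2.2) + (-2.4)·(-1.8) + (1.6)·(-0.8) + (-2.4)·(-2.8) + (-0.4)·(3.2)) / 4 = 16.4/4 = 4.1
  s[V,V] = ((1.2)·(1.2) + (0.2)·(0.2) + (-0.8)·(-0.8) + (0.2)·(0.2) + (-0.8)·(-0.8)) / 4 = 2.8/4 = 0.7
  s[V,W] = ((1.2)·(2.2) + (0.2)·(-1.8) + (-0.8)·(-0.8) + (0.2)·(-2.8) + (-0.8)·(3.2)) / 4 = -0.2/4 = -0.05
  s[W,W] = ((2.2)·(2.2) + (-1.8)·(-1.8) + (-0.8)·(-0.8) + (-2.8)·(-2.8) + (3.2)·(3.2)) / 4 = 26.8/4 = 6.7
  Sample standard deviations s_i = √(s[i,i]):
  s(U) = √(6.8) = 2.6077
  s(V) = √(0.7) = 0.8367
  s(W) = √(6.7) = 2.5884

Step 3 — r_{ij} = s_{ij} / (s_i · s_j):
  r[U,U] = 1 (diagonal).
  r[U,V] = 0.6 / (2.6077 · 0.8367) = 0.6 / 2.1817 = 0.275
  r[U,W] = 4.1 / (2.6077 · 2.5884) = 4.1 / 6.7498 = 0.6074
  r[V,V] = 1 (diagonal).
  r[V,W] = -0.05 / (0.8367 · 2.5884) = -0.05 / 2.1656 = -0.0231
  r[W,W] = 1 (diagonal).

R is symmetric with unit diagonal. Assembling:

R = [[1, 0.275, 0.6074],
 [0.275, 1, -0.0231],
 [0.6074, -0.0231, 1]]


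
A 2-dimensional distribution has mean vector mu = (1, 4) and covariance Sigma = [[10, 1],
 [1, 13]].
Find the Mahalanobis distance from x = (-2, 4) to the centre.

Step 1 — centre the observation: (x - mu) = (-3, 0).

Step 2 — invert Sigma. det(Sigma) = 10·13 - (1)² = 129.
  Sigma^{-1} = (1/det) · [[d, -b], [-b, a]] = [[0.1008, -0.0078],
 [-0.0078, 0.0775]].

Step 3 — form the quadratic (x - mu)^T · Sigma^{-1} · (x - mu):
  Sigma^{-1} · (x - mu) = (-0.3023, 0.0233).
  (x - mu)^T · [Sigma^{-1} · (x - mu)] = (-3)·(-0.3023) + (0)·(0.0233) = 0.907.

Step 4 — take square root: d = √(0.907) ≈ 0.9524.

d(x, mu) = √(0.907) ≈ 0.9524


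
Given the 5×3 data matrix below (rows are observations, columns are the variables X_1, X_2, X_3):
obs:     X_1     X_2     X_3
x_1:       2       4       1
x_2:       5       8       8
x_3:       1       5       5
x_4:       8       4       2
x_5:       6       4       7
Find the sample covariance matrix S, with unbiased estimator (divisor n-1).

Step 1 — column means:
  mean(X_1) = (2 + 5 + 1 + 8 + 6) / 5 = 22/5 = 4.4
  mean(X_2) = (4 + 8 + 5 + 4 + 4) / 5 = 25/5 = 5
  mean(X_3) = (1 + 8 + 5 + 2 + 7) / 5 = 23/5 = 4.6

Step 2 — sample covariance S[i,j] = (1/(n-1)) · Σ_k (x_{k,i} - mean_i) · (x_{k,j} - mean_j), with n-1 = 4.
  S[X_1,X_1] = ((-2.4)·(-2.4) + (0.6)·(0.6) + (-3.4)·(-3.4) + (3.6)·(3.6) + (1.6)·(1.6)) / 4 = 33.2/4 = 8.3
  S[X_1,X_2] = ((-2.4)·(-1) + (0.6)·(3) + (-3.4)·(0) + (3.6)·(-1) + (1.6)·(-1)) / 4 = -1/4 = -0.25
  S[X_1,X_3] = ((-2.4)·(-3.6) + (0.6)·(3.4) + (-3.4)·(0.4) + (3.6)·(-2.6) + (1.6)·(2.4)) / 4 = 3.8/4 = 0.95
  S[X_2,X_2] = ((-1)·(-1) + (3)·(3) + (0)·(0) + (-1)·(-1) + (-1)·(-1)) / 4 = 12/4 = 3
  S[X_2,X_3] = ((-1)·(-3.6) + (3)·(3.4) + (0)·(0.4) + (-1)·(-2.6) + (-1)·(2.4)) / 4 = 14/4 = 3.5
  S[X_3,X_3] = ((-3.6)·(-3.6) + (3.4)·(3.4) + (0.4)·(0.4) + (-2.6)·(-2.6) + (2.4)·(2.4)) / 4 = 37.2/4 = 9.3

S is symmetric (S[j,i] = S[i,j]). Assembling:

S = [[8.3, -0.25, 0.95],
 [-0.25, 3, 3.5],
 [0.95, 3.5, 9.3]]


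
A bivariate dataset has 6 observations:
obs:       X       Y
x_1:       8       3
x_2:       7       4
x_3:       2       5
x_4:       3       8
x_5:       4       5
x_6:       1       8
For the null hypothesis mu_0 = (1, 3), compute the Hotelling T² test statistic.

Step 1 — sample mean vector:
  mean(X) = (8 + 7 + 2 + 3 + 4 + 1) / 6 = 25/6 = 4.1667
  mean(Y) = (3 + 4 + 5 + 8 + 5 + 8) / 6 = 33/6 = 5.5
  x̄ = (4.1667, 5.5),  deviation x̄ - mu_0 = (4.1667, 5.5) - (1, 3) = (3.1667, 2.5).

Step 2 — sample covariance matrix, S[i,j] = (1/(n-1)) · Σ_k (x_{k,i} - mean_i) · (x_{k,j} - mean_j), divisor n-1 = 5:
  S[X,X] = ((3.8333)·(3.8333) + (2.8333)·(2.8333) + (-2.1667)·(-2.1667) + (-1.1667)·(-1.1667) + (-0.1667)·(-0.1667) + (-3.1667)·(-3.1667)) / 5 = 38.8333/5 = 7.7667
  S[X,Y] = ((3.8333)·(-2.5) + (2.8333)·(-1.5) + (-2.1667)·(-0.5) + (-1.1667)·(2.5) + (-0.1667)·(-0.5) + (-3.1667)·(2.5)) / 5 = -23.5/5 = -4.7
  S[Y,Y] = ((-2.5)·(-2.5) + (-1.5)·(-1.5) + (-0.5)·(-0.5) + (2.5)·(2.5) + (-0.5)·(-0.5) + (2.5)·(2.5)) / 5 = 21.5/5 = 4.3
  S = [[7.7667, -4.7],
 [-4.7, 4.3]].

Step 3 — invert S. det(S) = 7.7667·4.3 - (-4.7)² = 11.3067.
  S^{-1} = (1/det) · [[d, -b], [-b, a]] = [[0.3803, 0.4157],
 [0.4157, 0.6869]].

Step 4 — quadratic form (x̄ - mu_0)^T · S^{-1} · (x̄ - mu_0):
  S^{-1} · (x̄ - mu_0) = (2.2435, 3.0336),
  (x̄ - mu_0)^T · [...] = (3.1667)·(2.2435) + (2.5)·(3.0336) = 14.6885.

Step 5 — scale by n: T² = 6 · 14.6885 = 88.1309.

T² ≈ 88.1309


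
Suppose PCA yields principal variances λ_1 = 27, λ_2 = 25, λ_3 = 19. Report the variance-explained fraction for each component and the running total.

Step 1 — total variance = trace(Sigma) = Σ λ_i = 27 + 25 + 19 = 71.

Step 2 — fraction explained by component i = λ_i / Σ λ:
  PC1: 27/71 = 0.3803
  PC2: 25/71 = 0.3521
  PC3: 19/71 = 0.2676

Step 3 — cumulative fraction after k components = (λ_1 + ... + λ_k) / Σ λ:
  k = 1: 27/71 = 0.3803
  k = 2: (27 + 25)/71 = 52/71 = 0.7324
  k = 3: (27 + 25 + 19)/71 = 71/71 = 1

Summary (fraction, with percent):

explained: PC1 0.3803 (38.03%), PC2 0.3521 (35.21%), PC3 0.2676 (26.76%);  cumulative: 0.3803, 0.7324, 1


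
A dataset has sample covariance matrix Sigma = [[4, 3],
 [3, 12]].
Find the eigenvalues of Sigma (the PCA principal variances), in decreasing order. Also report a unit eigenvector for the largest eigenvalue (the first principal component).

Step 1 — characteristic polynomial of 2×2 Sigma:
  det(Sigma - λI) = λ² - trace · λ + det = 0.
  trace = 4 + 12 = 16, det = 4·12 - (3)² = 39.
Step 2 — discriminant:
  Δ = trace² - 4·det = 256 - 156 = 100.
Step 3 — eigenvalues:
  λ = (trace ± √Δ)/2 = (16 ± 10)/2,
  λ_1 = 13,  λ_2 = 3.

Step 4 — unit eigenvector for λ_1: solve (Sigma - λ_1 I)v = 0. First row:
  (4 - 13)·v_x + (3)·v_y = 0, i.e. (-9)·v_x + (3)·v_y = 0,
  so v ∝ (b, λ_1 - a) = (3, 9) = u.
  ||u|| = √((3)² + (9)²) = √(90) ≈ 9.4868,
  v_1 = u/||u|| ≈ (0.3162, 0.9487) (||v_1|| = 1).

λ_1 = 13,  λ_2 = 3;  v_1 ≈ (0.3162, 0.9487)


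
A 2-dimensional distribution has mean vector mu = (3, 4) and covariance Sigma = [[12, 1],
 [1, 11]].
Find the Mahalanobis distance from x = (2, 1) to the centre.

Step 1 — centre the observation: (x - mu) = (-1, -3).

Step 2 — invert Sigma. det(Sigma) = 12·11 - (1)² = 131.
  Sigma^{-1} = (1/det) · [[d, -b], [-b, a]] = [[0.084, -0.0076],
 [-0.0076, 0.0916]].

Step 3 — form the quadratic (x - mu)^T · Sigma^{-1} · (x - mu):
  Sigma^{-1} · (x - mu) = (-0.0611, -0.2672).
  (x - mu)^T · [Sigma^{-1} · (x - mu)] = (-1)·(-0.0611) + (-3)·(-0.2672) = 0.8626.

Step 4 — take square root: d = √(0.8626) ≈ 0.9288.

d(x, mu) = √(0.8626) ≈ 0.9288


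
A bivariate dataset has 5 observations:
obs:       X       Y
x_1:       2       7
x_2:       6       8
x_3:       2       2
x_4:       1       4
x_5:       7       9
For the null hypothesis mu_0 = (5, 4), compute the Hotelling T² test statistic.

Step 1 — sample mean vector:
  mean(X) = (2 + 6 + 2 + 1 + 7) / 5 = 18/5 = 3.6
  mean(Y) = (7 + 8 + 2 + 4 + 9) / 5 = 30/5 = 6
  x̄ = (3.6, 6),  deviation x̄ - mu_0 = (3.6, 6) - (5, 4) = (-1.4, 2).

Step 2 — sample covariance matrix, S[i,j] = (1/(n-1)) · Σ_k (x_{k,i} - mean_i) · (x_{k,j} - mean_j), divisor n-1 = 4:
  S[X,X] = ((-1.6)·(-1.6) + (2.4)·(2.4) + (-1.6)·(-1.6) + (-2.6)·(-2.6) + (3.4)·(3.4)) / 4 = 29.2/4 = 7.3
  S[X,Y] = ((-1.6)·(1) + (2.4)·(2) + (-1.6)·(-4) + (-2.6)·(-2) + (3.4)·(3)) / 4 = 25/4 = 6.25
  S[Y,Y] = ((1)·(1) + (2)·(2) + (-4)·(-4) + (-2)·(-2) + (3)·(3)) / 4 = 34/4 = 8.5
  S = [[7.3, 6.25],
 [6.25, 8.5]].

Step 3 — invert S. det(S) = 7.3·8.5 - (6.25)² = 22.9875.
  S^{-1} = (1/det) · [[d, -b], [-b, a]] = [[0.3698, -0.2719],
 [-0.2719, 0.3176]].

Step 4 — quadratic form (x̄ - mu_0)^T · S^{-1} · (x̄ - mu_0):
  S^{-1} · (x̄ - mu_0) = (-1.0614, 1.0158),
  (x̄ - mu_0)^T · [...] = (-1.4)·(-1.0614) + (2)·(1.0158) = 3.5176.

Step 5 — scale by n: T² = 5 · 3.5176 = 17.5878.

T² ≈ 17.5878


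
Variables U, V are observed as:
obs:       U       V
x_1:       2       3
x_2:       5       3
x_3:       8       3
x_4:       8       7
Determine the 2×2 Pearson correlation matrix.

Step 1 — column means:
  mean(U) = (2 + 5 + 8 + 8) / 4 = 23/4 = 5.75
  mean(V) = (3 + 3 + 3 + 7) / 4 = 16/4 = 4

Step 2 — sample variances and covariances s[i,j] = (1/(n-1)) · Σ_k (x_{k,i} - mean_i) · (x_{k,j} - mean_j), with n-1 = 3:
  s[U,U] = ((-3.75)·(-3.75) + (-0.75)·(-0.75) + (2.25)·(2.25) + (2.25)·(2.25)) / 3 = 24.75/3 = 8.25
  s[U,V] = ((-3.75)·(-1) + (-0.75)·(-1) + (2.25)·(-1) + (2.25)·(3)) / 3 = 9/3 = 3
  s[V,V] = ((-1)·(-1) + (-1)·(-1) + (-1)·(-1) + (3)·(3)) / 3 = 12/3 = 4
  Sample standard deviations s_i = √(s[i,i]):
  s(U) = √(8.25) = 2.8723
  s(V) = √(4) = 2

Step 3 — r_{ij} = s_{ij} / (s_i · s_j):
  r[U,U] = 1 (diagonal).
  r[U,V] = 3 / (2.8723 · 2) = 3 / 5.7446 = 0.5222
  r[V,V] = 1 (diagonal).

R is symmetric with unit diagonal. Assembling:

R = [[1, 0.5222],
 [0.5222, 1]]


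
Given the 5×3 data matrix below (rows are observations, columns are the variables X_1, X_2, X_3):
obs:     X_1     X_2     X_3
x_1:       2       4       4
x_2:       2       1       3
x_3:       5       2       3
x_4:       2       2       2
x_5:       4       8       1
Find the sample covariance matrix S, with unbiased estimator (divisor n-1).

Step 1 — column means:
  mean(X_1) = (2 + 2 + 5 + 2 + 4) / 5 = 15/5 = 3
  mean(X_2) = (4 + 1 + 2 + 2 + 8) / 5 = 17/5 = 3.4
  mean(X_3) = (4 + 3 + 3 + 2 + 1) / 5 = 13/5 = 2.6

Step 2 — sample covariance S[i,j] = (1/(n-1)) · Σ_k (x_{k,i} - mean_i) · (x_{k,j} - mean_j), with n-1 = 4.
  S[X_1,X_1] = ((-1)·(-1) + (-1)·(-1) + (2)·(2) + (-1)·(-1) + (1)·(1)) / 4 = 8/4 = 2
  S[X_1,X_2] = ((-1)·(0.6) + (-1)·(-2.4) + (2)·(-1.4) + (-1)·(-1.4) + (1)·(4.6)) / 4 = 5/4 = 1.25
  S[X_1,X_3] = ((-1)·(1.4) + (-1)·(0.4) + (2)·(0.4) + (-1)·(-0.6) + (1)·(-1.6)) / 4 = -2/4 = -0.5
  S[X_2,X_2] = ((0.6)·(0.6) + (-2.4)·(-2.4) + (-1.4)·(-1.4) + (-1.4)·(-1.4) + (4.6)·(4.6)) / 4 = 31.2/4 = 7.8
  S[X_2,X_3] = ((0.6)·(1.4) + (-2.4)·(0.4) + (-1.4)·(0.4) + (-1.4)·(-0.6) + (4.6)·(-1.6)) / 4 = -7.2/4 = -1.8
  S[X_3,X_3] = ((1.4)·(1.4) + (0.4)·(0.4) + (0.4)·(0.4) + (-0.6)·(-0.6) + (-1.6)·(-1.6)) / 4 = 5.2/4 = 1.3

S is symmetric (S[j,i] = S[i,j]). Assembling:

S = [[2, 1.25, -0.5],
 [1.25, 7.8, -1.8],
 [-0.5, -1.8, 1.3]]


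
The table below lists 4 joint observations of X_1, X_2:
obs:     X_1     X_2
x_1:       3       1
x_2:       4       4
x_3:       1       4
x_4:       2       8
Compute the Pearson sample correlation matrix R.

Step 1 — column means:
  mean(X_1) = (3 + 4 + 1 + 2) / 4 = 10/4 = 2.5
  mean(X_2) = (1 + 4 + 4 + 8) / 4 = 17/4 = 4.25

Step 2 — sample variances and covariances s[i,j] = (1/(n-1)) · Σ_k (x_{k,i} - mean_i) · (x_{k,j} - mean_j), with n-1 = 3:
  s[X_1,X_1] = ((0.5)·(0.5) + (1.5)·(1.5) + (-1.5)·(-1.5) + (-0.5)·(-0.5)) / 3 = 5/3 = 1.6667
  s[X_1,X_2] = ((0.5)·(-3.25) + (1.5)·(-0.25) + (-1.5)·(-0.25) + (-0.5)·(3.75)) / 3 = -3.5/3 = -1.1667
  s[X_2,X_2] = ((-3.25)·(-3.25) + (-0.25)·(-0.25) + (-0.25)·(-0.25) + (3.75)·(3.75)) / 3 = 24.75/3 = 8.25
  Sample standard deviations s_i = √(s[i,i]):
  s(X_1) = √(1.6667) = 1.291
  s(X_2) = √(8.25) = 2.8723

Step 3 — r_{ij} = s_{ij} / (s_i · s_j):
  r[X_1,X_1] = 1 (diagonal).
  r[X_1,X_2] = -1.1667 / (1.291 · 2.8723) = -1.1667 / 3.7081 = -0.3146
  r[X_2,X_2] = 1 (diagonal).

R is symmetric with unit diagonal. Assembling:

R = [[1, -0.3146],
 [-0.3146, 1]]


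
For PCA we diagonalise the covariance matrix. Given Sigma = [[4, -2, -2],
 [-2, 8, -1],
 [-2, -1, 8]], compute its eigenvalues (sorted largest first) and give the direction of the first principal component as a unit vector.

Step 1 — characteristic polynomial p(λ) = det(λI - Sigma) = λ³ - tr·λ² + c_1·λ - det, where tr = trace, c_1 = sum of the principal 2×2 minors, det = det(Sigma):
  tr = 4 + 8 + 8 = 20,
  c_1 = (4·8 - (-2)²) + (4·8 - (-2)²) + (8·8 - (-1)²) = 28 + 28 + 63 = 119,
  det = 4·(8·8 - (-1)²) - (-2)·((-2)·8 - (-1)·(-2)) + (-2)·((-2)·(-1) - 8·(-2)) = 4·(63) - (-2)·(-18) + (-2)·(18) = 180.
  So p(λ) = λ³ - 20λ² + 119λ - 180.
Step 2 — look for an integer root (rational root theorem: any rational root is an integer divisor of 180). Testing λ = 9:
  p(9) = 729 - 1620 + 1071 - 180 = 0  ✓
  Dividing out (λ - 9): p(λ) = (λ - 9)(λ² - 11λ + 20).
Step 3 — remaining eigenvalues from the quadratic λ² - 11λ + 20 = 0:
  Δ = 11² - 4·20 = 121 - 80 = 41,  λ = (11 ± √41)/2 = (11 ± 6.4031)/2 ≈ 8.7016 or 2.2984.
  Sorted: λ_1 = 9,  λ_2 = 8.7016,  λ_3 = 2.2984  (check: sum = 20 = tr ✓).

Step 4 — unit eigenvector for λ_1 = 9: v spans the null space of (Sigma - λ_1 I), whose rows are
  r_1 = (-5, -2, -2),  r_2 = (-2, -1, -1),  r_3 = (-2, -1, -1).
  v is orthogonal to every row, so take v ∝ r_1 × r_2 = ((-2)·(-1) - (-2)·(-1), (-2)·(-2) - (-5)·(-1), (-5)·(-1) - (-2)·(-2)) = (0, -1, 1).
  Rescale (multiply by -1 so the first nonzero entry is positive): u = (0, 1, -1).
  ||u|| = √((0)² + (1)² + (-1)²) = √(2) ≈ 1.4142,  v_1 = u/||u|| ≈ (0, 0.7071, -0.7071) (||v_1|| = 1).

λ_1 = 9,  λ_2 = 8.7016,  λ_3 = 2.2984;  v_1 ≈ (0, 0.7071, -0.7071)


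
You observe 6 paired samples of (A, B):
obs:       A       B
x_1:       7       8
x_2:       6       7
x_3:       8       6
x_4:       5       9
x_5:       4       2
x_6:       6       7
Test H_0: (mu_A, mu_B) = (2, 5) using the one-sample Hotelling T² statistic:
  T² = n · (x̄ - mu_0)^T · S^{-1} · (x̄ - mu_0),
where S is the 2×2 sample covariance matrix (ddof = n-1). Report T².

Step 1 — sample mean vector:
  mean(A) = (7 + 6 + 8 + 5 + 4 + 6) / 6 = 36/6 = 6
  mean(B) = (8 + 7 + 6 + 9 + 2 + 7) / 6 = 39/6 = 6.5
  x̄ = (6, 6.5),  deviation x̄ - mu_0 = (6, 6.5) - (2, 5) = (4, 1.5).

Step 2 — sample covariance matrix, S[i,j] = (1/(n-1)) · Σ_k (x_{k,i} - mean_i) · (x_{k,j} - mean_j), divisor n-1 = 5:
  S[A,A] = ((1)·(1) + (0)·(0) + (2)·(2) + (-1)·(-1) + (-2)·(-2) + (0)·(0)) / 5 = 10/5 = 2
  S[A,B] = ((1)·(1.5) + (0)·(0.5) + (2)·(-0.5) + (-1)·(2.5) + (-2)·(-4.5) + (0)·(0.5)) / 5 = 7/5 = 1.4
  S[B,B] = ((1.5)·(1.5) + (0.5)·(0.5) + (-0.5)·(-0.5) + (2.5)·(2.5) + (-4.5)·(-4.5) + (0.5)·(0.5)) / 5 = 29.5/5 = 5.9
  S = [[2, 1.4],
 [1.4, 5.9]].

Step 3 — invert S. det(S) = 2·5.9 - (1.4)² = 9.84.
  S^{-1} = (1/det) · [[d, -b], [-b, a]] = [[0.5996, -0.1423],
 [-0.1423, 0.2033]].

Step 4 — quadratic form (x̄ - mu_0)^T · S^{-1} · (x̄ - mu_0):
  S^{-1} · (x̄ - mu_0) = (2.185, -0.2642),
  (x̄ - mu_0)^T · [...] = (4)·(2.185) + (1.5)·(-0.2642) = 8.3435.

Step 5 — scale by n: T² = 6 · 8.3435 = 50.061.

T² ≈ 50.061


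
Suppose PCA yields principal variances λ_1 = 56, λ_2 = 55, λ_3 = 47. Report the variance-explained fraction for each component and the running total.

Step 1 — total variance = trace(Sigma) = Σ λ_i = 56 + 55 + 47 = 158.

Step 2 — fraction explained by component i = λ_i / Σ λ:
  PC1: 56/158 = 0.3544
  PC2: 55/158 = 0.3481
  PC3: 47/158 = 0.2975

Step 3 — cumulative fraction after k components = (λ_1 + ... + λ_k) / Σ λ:
  k = 1: 56/158 = 0.3544
  k = 2: (56 + 55)/158 = 111/158 = 0.7025
  k = 3: (56 + 55 + 47)/158 = 158/158 = 1

Summary (fraction, with percent):

explained: PC1 0.3544 (35.44%), PC2 0.3481 (34.81%), PC3 0.2975 (29.75%);  cumulative: 0.3544, 0.7025, 1


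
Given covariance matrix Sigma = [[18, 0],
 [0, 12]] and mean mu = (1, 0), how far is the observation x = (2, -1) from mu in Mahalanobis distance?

Step 1 — centre the observation: (x - mu) = (1, -1).

Step 2 — invert Sigma. det(Sigma) = 18·12 - (0)² = 216.
  Sigma^{-1} = (1/det) · [[d, -b], [-b, a]] = [[0.0556, 0],
 [0, 0.0833]].

Step 3 — form the quadratic (x - mu)^T · Sigma^{-1} · (x - mu):
  Sigma^{-1} · (x - mu) = (0.0556, -0.0833).
  (x - mu)^T · [Sigma^{-1} · (x - mu)] = (1)·(0.0556) + (-1)·(-0.0833) = 0.1389.

Step 4 — take square root: d = √(0.1389) ≈ 0.3727.

d(x, mu) = √(0.1389) ≈ 0.3727


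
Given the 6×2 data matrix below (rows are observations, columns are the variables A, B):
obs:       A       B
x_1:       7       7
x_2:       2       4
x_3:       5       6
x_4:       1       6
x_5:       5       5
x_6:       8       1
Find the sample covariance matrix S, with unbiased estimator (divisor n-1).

Step 1 — column means:
  mean(A) = (7 + 2 + 5 + 1 + 5 + 8) / 6 = 28/6 = 4.6667
  mean(B) = (7 + 4 + 6 + 6 + 5 + 1) / 6 = 29/6 = 4.8333

Step 2 — sample covariance S[i,j] = (1/(n-1)) · Σ_k (x_{k,i} - mean_i) · (x_{k,j} - mean_j), with n-1 = 5.
  S[A,A] = ((2.3333)·(2.3333) + (-2.6667)·(-2.6667) + (0.3333)·(0.3333) + (-3.6667)·(-3.6667) + (0.3333)·(0.3333) + (3.3333)·(3.3333)) / 5 = 37.3333/5 = 7.4667
  S[A,B] = ((2.3333)·(2.1667) + (-2.6667)·(-0.8333) + (0.3333)·(1.1667) + (-3.6667)·(1.1667) + (0.3333)·(0.1667) + (3.3333)·(-3.8333)) / 5 = -9.3333/5 = -1.8667
  S[B,B] = ((2.1667)·(2.1667) + (-0.8333)·(-0.8333) + (1.1667)·(1.1667) + (1.1667)·(1.1667) + (0.1667)·(0.1667) + (-3.8333)·(-3.8333)) / 5 = 22.8333/5 = 4.5667

S is symmetric (S[j,i] = S[i,j]). Assembling:

S = [[7.4667, -1.8667],
 [-1.8667, 4.5667]]


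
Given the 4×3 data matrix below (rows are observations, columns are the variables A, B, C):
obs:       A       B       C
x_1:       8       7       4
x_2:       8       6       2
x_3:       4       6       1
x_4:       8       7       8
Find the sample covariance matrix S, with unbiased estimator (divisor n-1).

Step 1 — column means:
  mean(A) = (8 + 8 + 4 + 8) / 4 = 28/4 = 7
  mean(B) = (7 + 6 + 6 + 7) / 4 = 26/4 = 6.5
  mean(C) = (4 + 2 + 1 + 8) / 4 = 15/4 = 3.75

Step 2 — sample covariance S[i,j] = (1/(n-1)) · Σ_k (x_{k,i} - mean_i) · (x_{k,j} - mean_j), with n-1 = 3.
  S[A,A] = ((1)·(1) + (1)·(1) + (-3)·(-3) + (1)·(1)) / 3 = 12/3 = 4
  S[A,B] = ((1)·(0.5) + (1)·(-0.5) + (-3)·(-0.5) + (1)·(0.5)) / 3 = 2/3 = 0.6667
  S[A,C] = ((1)·(0.25) + (1)·(-1.75) + (-3)·(-2.75) + (1)·(4.25)) / 3 = 11/3 = 3.6667
  S[B,B] = ((0.5)·(0.5) + (-0.5)·(-0.5) + (-0.5)·(-0.5) + (0.5)·(0.5)) / 3 = 1/3 = 0.3333
  S[B,C] = ((0.5)·(0.25) + (-0.5)·(-1.75) + (-0.5)·(-2.75) + (0.5)·(4.25)) / 3 = 4.5/3 = 1.5
  S[C,C] = ((0.25)·(0.25) + (-1.75)·(-1.75) + (-2.75)·(-2.75) + (4.25)·(4.25)) / 3 = 28.75/3 = 9.5833

S is symmetric (S[j,i] = S[i,j]). Assembling:

S = [[4, 0.6667, 3.6667],
 [0.6667, 0.3333, 1.5],
 [3.6667, 1.5, 9.5833]]


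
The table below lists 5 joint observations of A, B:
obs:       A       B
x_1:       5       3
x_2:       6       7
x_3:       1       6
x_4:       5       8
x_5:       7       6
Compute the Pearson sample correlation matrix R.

Step 1 — column means:
  mean(A) = (5 + 6 + 1 + 5 + 7) / 5 = 24/5 = 4.8
  mean(B) = (3 + 7 + 6 + 8 + 6) / 5 = 30/5 = 6

Step 2 — sample variances and covariances s[i,j] = (1/(n-1)) · Σ_k (x_{k,i} - mean_i) · (x_{k,j} - mean_j), with n-1 = 4:
  s[A,A] = ((0.2)·(0.2) + (1.2)·(1.2) + (-3.8)·(-3.8) + (0.2)·(0.2) + (2.2)·(2.2)) / 4 = 20.8/4 = 5.2
  s[A,B] = ((0.2)·(-3) + (1.2)·(1) + (-3.8)·(0) + (0.2)·(2) + (2.2)·(0)) / 4 = 1/4 = 0.25
  s[B,B] = ((-3)·(-3) + (1)·(1) + (0)·(0) + (2)·(2) + (0)·(0)) / 4 = 14/4 = 3.5
  Sample standard deviations s_i = √(s[i,i]):
  s(A) = √(5.2) = 2.2804
  s(B) = √(3.5) = 1.8708

Step 3 — r_{ij} = s_{ij} / (s_i · s_j):
  r[A,A] = 1 (diagonal).
  r[A,B] = 0.25 / (2.2804 · 1.8708) = 0.25 / 4.2661 = 0.0586
  r[B,B] = 1 (diagonal).

R is symmetric with unit diagonal. Assembling:

R = [[1, 0.0586],
 [0.0586, 1]]


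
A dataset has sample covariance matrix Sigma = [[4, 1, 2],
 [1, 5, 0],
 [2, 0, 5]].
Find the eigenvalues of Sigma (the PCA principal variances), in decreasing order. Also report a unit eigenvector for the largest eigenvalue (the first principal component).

Step 1 — characteristic polynomial p(λ) = det(λI - Sigma) = λ³ - tr·λ² + c_1·λ - det, where tr = trace, c_1 = sum of the principal 2×2 minors, det = det(Sigma):
  tr = 4 + 5 + 5 = 14,
  c_1 = (4·5 - (1)²) + (4·5 - (2)²) + (5·5 - (0)²) = 19 + 16 + 25 = 60,
  det = 4·(5·5 - (0)²) - (1)·((1)·5 - (0)·(2)) + (2)·((1)·(0) - 5·(2)) = 4·(25) - (1)·(5) + (2)·(-10) = 75.
  So p(λ) = λ³ - 14λ² + 60λ - 75.
Step 2 — look for an integer root (rational root theorem: any rational root is an integer divisor of 75). Testing λ = 5:
  p(5) = 125 - 350 + 300 - 75 = 0  ✓
  Dividing out (λ - 5): p(λ) = (λ - 5)(λ² - 9λ + 15).
Step 3 — remaining eigenvalues from the quadratic λ² - 9λ + 15 = 0:
  Δ = 9² - 4·15 = 81 - 60 = 21,  λ = (9 ± √21)/2 = (9 ± 4.5826)/2 ≈ 6.7913 or 2.2087.
  Sorted: λ_1 = 6.7913,  λ_2 = 5,  λ_3 = 2.2087  (check: sum = 14 = tr ✓).

Step 4 — unit eigenvector for λ_1 ≈ 6.7913: v spans the null space of (Sigma - λ_1 I), whose rows are
  r_1 = (-2.7913, 1, 2),  r_2 = (1, -1.7913, 0),  r_3 = (2, 0, -1.7913).
  v is orthogonal to every row, so take v ∝ r_1 × r_2 = ((1)·(0) - (2)·(-1.7913), (2)·(1) - (-2.7913)·(0), (-2.7913)·(-1.7913) - (1)·(1)) ≈ (3.5826, 2, 4).
  Let u = (3.5826, 2, 4).
  ||u|| = √((3.5826)² + (2)² + (4)²) = √(32.8348) ≈ 5.7302,  v_1 = u/||u|| ≈ (0.6252, 0.349, 0.6981) (||v_1|| = 1).

λ_1 = 6.7913,  λ_2 = 5,  λ_3 = 2.2087;  v_1 ≈ (0.6252, 0.349, 0.6981)


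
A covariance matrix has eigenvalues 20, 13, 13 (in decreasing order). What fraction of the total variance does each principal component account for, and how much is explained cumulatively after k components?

Step 1 — total variance = trace(Sigma) = Σ λ_i = 20 + 13 + 13 = 46.

Step 2 — fraction explained by component i = λ_i / Σ λ:
  PC1: 20/46 = 0.4348
  PC2: 13/46 = 0.2826
  PC3: 13/46 = 0.2826

Step 3 — cumulative fraction after k components = (λ_1 + ... + λ_k) / Σ λ:
  k = 1: 20/46 = 0.4348
  k = 2: (20 + 13)/46 = 33/46 = 0.7174
  k = 3: (20 + 13 + 13)/46 = 46/46 = 1

Summary (fraction, with percent):

explained: PC1 0.4348 (43.48%), PC2 0.2826 (28.26%), PC3 0.2826 (28.26%);  cumulative: 0.4348, 0.7174, 1


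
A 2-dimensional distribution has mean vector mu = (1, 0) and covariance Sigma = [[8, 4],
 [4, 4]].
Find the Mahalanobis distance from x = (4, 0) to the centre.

Step 1 — centre the observation: (x - mu) = (3, 0).

Step 2 — invert Sigma. det(Sigma) = 8·4 - (4)² = 16.
  Sigma^{-1} = (1/det) · [[d, -b], [-b, a]] = [[0.25, -0.25],
 [-0.25, 0.5]].

Step 3 — form the quadratic (x - mu)^T · Sigma^{-1} · (x - mu):
  Sigma^{-1} · (x - mu) = (0.75, -0.75).
  (x - mu)^T · [Sigma^{-1} · (x - mu)] = (3)·(0.75) + (0)·(-0.75) = 2.25.

Step 4 — take square root: d = √(2.25) ≈ 1.5.

d(x, mu) = √(2.25) ≈ 1.5


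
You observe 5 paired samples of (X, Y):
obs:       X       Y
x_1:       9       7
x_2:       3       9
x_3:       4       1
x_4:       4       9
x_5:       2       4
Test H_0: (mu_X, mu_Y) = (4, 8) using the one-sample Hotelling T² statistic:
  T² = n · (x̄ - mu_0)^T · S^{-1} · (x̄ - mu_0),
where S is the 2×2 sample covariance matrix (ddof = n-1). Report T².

Step 1 — sample mean vector:
  mean(X) = (9 + 3 + 4 + 4 + 2) / 5 = 22/5 = 4.4
  mean(Y) = (7 + 9 + 1 + 9 + 4) / 5 = 30/5 = 6
  x̄ = (4.4, 6),  deviation x̄ - mu_0 = (4.4, 6) - (4, 8) = (0.4, -2).

Step 2 — sample covariance matrix, S[i,j] = (1/(n-1)) · Σ_k (x_{k,i} - mean_i) · (x_{k,j} - mean_j), divisor n-1 = 4:
  S[X,X] = ((4.6)·(4.6) + (-1.4)·(-1.4) + (-0.4)·(-0.4) + (-0.4)·(-0.4) + (-2.4)·(-2.4)) / 4 = 29.2/4 = 7.3
  S[X,Y] = ((4.6)·(1) + (-1.4)·(3) + (-0.4)·(-5) + (-0.4)·(3) + (-2.4)·(-2)) / 4 = 6/4 = 1.5
  S[Y,Y] = ((1)·(1) + (3)·(3) + (-5)·(-5) + (3)·(3) + (-2)·(-2)) / 4 = 48/4 = 12
  S = [[7.3, 1.5],
 [1.5, 12]].

Step 3 — invert S. det(S) = 7.3·12 - (1.5)² = 85.35.
  S^{-1} = (1/det) · [[d, -b], [-b, a]] = [[0.1406, -0.0176],
 [-0.0176, 0.0855]].

Step 4 — quadratic form (x̄ - mu_0)^T · S^{-1} · (x̄ - mu_0):
  S^{-1} · (x̄ - mu_0) = (0.0914, -0.1781),
  (x̄ - mu_0)^T · [...] = (0.4)·(0.0914) + (-2)·(-0.1781) = 0.3927.

Step 5 — scale by n: T² = 5 · 0.3927 = 1.9637.

T² ≈ 1.9637


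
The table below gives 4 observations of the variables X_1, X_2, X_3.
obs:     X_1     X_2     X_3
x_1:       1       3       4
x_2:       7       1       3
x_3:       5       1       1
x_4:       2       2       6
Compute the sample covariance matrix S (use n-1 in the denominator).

Step 1 — column means:
  mean(X_1) = (1 + 7 + 5 + 2) / 4 = 15/4 = 3.75
  mean(X_2) = (3 + 1 + 1 + 2) / 4 = 7/4 = 1.75
  mean(X_3) = (4 + 3 + 1 + 6) / 4 = 14/4 = 3.5

Step 2 — sample covariance S[i,j] = (1/(n-1)) · Σ_k (x_{k,i} - mean_i) · (x_{k,j} - mean_j), with n-1 = 3.
  S[X_1,X_1] = ((-2.75)·(-2.75) + (3.25)·(3.25) + (1.25)·(1.25) + (-1.75)·(-1.75)) / 3 = 22.75/3 = 7.5833
  S[X_1,X_2] = ((-2.75)·(1.25) + (3.25)·(-0.75) + (1.25)·(-0.75) + (-1.75)·(0.25)) / 3 = -7.25/3 = -2.4167
  S[X_1,X_3] = ((-2.75)·(0.5) + (3.25)·(-0.5) + (1.25)·(-2.5) + (-1.75)·(2.5)) / 3 = -10.5/3 = -3.5
  S[X_2,X_2] = ((1.25)·(1.25) + (-0.75)·(-0.75) + (-0.75)·(-0.75) + (0.25)·(0.25)) / 3 = 2.75/3 = 0.9167
  S[X_2,X_3] = ((1.25)·(0.5) + (-0.75)·(-0.5) + (-0.75)·(-2.5) + (0.25)·(2.5)) / 3 = 3.5/3 = 1.1667
  S[X_3,X_3] = ((0.5)·(0.5) + (-0.5)·(-0.5) + (-2.5)·(-2.5) + (2.5)·(2.5)) / 3 = 13/3 = 4.3333

S is symmetric (S[j,i] = S[i,j]). Assembling:

S = [[7.5833, -2.4167, -3.5],
 [-2.4167, 0.9167, 1.1667],
 [-3.5, 1.1667, 4.3333]]


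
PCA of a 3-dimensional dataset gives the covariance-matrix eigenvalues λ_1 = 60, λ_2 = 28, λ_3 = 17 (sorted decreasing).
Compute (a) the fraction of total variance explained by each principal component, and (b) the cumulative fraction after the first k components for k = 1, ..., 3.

Step 1 — total variance = trace(Sigma) = Σ λ_i = 60 + 28 + 17 = 105.

Step 2 — fraction explained by component i = λ_i / Σ λ:
  PC1: 60/105 = 0.5714
  PC2: 28/105 = 0.2667
  PC3: 17/105 = 0.1619

Step 3 — cumulative fraction after k components = (λ_1 + ... + λ_k) / Σ λ:
  k = 1: 60/105 = 0.5714
  k = 2: (60 + 28)/105 = 88/105 = 0.8381
  k = 3: (60 + 28 + 17)/105 = 105/105 = 1

Summary (fraction, with percent):

explained: PC1 0.5714 (57.14%), PC2 0.2667 (26.67%), PC3 0.1619 (16.19%);  cumulative: 0.5714, 0.8381, 1


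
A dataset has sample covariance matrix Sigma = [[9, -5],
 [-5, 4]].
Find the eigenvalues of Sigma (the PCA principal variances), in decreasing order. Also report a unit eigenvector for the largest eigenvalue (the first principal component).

Step 1 — characteristic polynomial of 2×2 Sigma:
  det(Sigma - λI) = λ² - trace · λ + det = 0.
  trace = 9 + 4 = 13, det = 9·4 - (-5)² = 11.
Step 2 — discriminant:
  Δ = trace² - 4·det = 169 - 44 = 125.
Step 3 — eigenvalues:
  λ = (trace ± √Δ)/2 = (13 ± 11.1803)/2,
  λ_1 = 12.0902,  λ_2 = 0.9098.

Step 4 — unit eigenvector for λ_1: solve (Sigma - λ_1 I)v = 0. First row:
  (9 - 12.0902)·v_x + (-5)·v_y = 0, i.e. (-3.0902)·v_x + (-5)·v_y = 0,
  so v ∝ (b, λ_1 - a) = (-5, 3.0902); multiply by -1 so the first entry is positive: u = (5, -3.0902).
  ||u|| = √((5)² + (-3.0902)²) = √(34.5492) ≈ 5.8779,
  v_1 = u/||u|| ≈ (0.8507, -0.5257) (||v_1|| = 1).

λ_1 = 12.0902,  λ_2 = 0.9098;  v_1 ≈ (0.8507, -0.5257)


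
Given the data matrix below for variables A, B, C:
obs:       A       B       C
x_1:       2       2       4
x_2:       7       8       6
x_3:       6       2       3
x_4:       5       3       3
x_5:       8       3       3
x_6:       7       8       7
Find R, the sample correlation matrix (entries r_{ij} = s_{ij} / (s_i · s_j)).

Step 1 — column means:
  mean(A) = (2 + 7 + 6 + 5 + 8 + 7) / 6 = 35/6 = 5.8333
  mean(B) = (2 + 8 + 2 + 3 + 3 + 8) / 6 = 26/6 = 4.3333
  mean(C) = (4 + 6 + 3 + 3 + 3 + 7) / 6 = 26/6 = 4.3333

Step 2 — sample variances and covariances s[i,j] = (1/(n-1)) · Σ_k (x_{k,i} - mean_i) · (x_{k,j} - mean_j), with n-1 = 5:
  s[A,A] = ((-3.8333)·(-3.8333) + (1.1667)·(1.1667) + (0.1667)·(0.1667) + (-0.8333)·(-0.8333) + (2.1667)·(2.1667) + (1.1667)·(1.1667)) / 5 = 22.8333/5 = 4.5667
  s[A,B] = ((-3.8333)·(-2.3333) + (1.1667)·(3.6667) + (0.1667)·(-2.3333) + (-0.8333)·(-1.3333) + (2.1667)·(-1.3333) + (1.1667)·(3.6667)) / 5 = 15.3333/5 = 3.0667
  s[A,C] = ((-3.8333)·(-0.3333) + (1.1667)·(1.6667) + (0.1667)·(-1.3333) + (-0.8333)·(-1.3333) + (2.1667)·(-1.3333) + (1.1667)·(2.6667)) / 5 = 4.3333/5 = 0.8667
  s[B,B] = ((-2.3333)·(-2.3333) + (3.6667)·(3.6667) + (-2.3333)·(-2.3333) + (-1.3333)·(-1.3333) + (-1.3333)·(-1.3333) + (3.6667)·(3.6667)) / 5 = 41.3333/5 = 8.2667
  s[B,C] = ((-2.3333)·(-0.3333) + (3.6667)·(1.6667) + (-2.3333)·(-1.3333) + (-1.3333)·(-1.3333) + (-1.3333)·(-1.3333) + (3.6667)·(2.6667)) / 5 = 23.3333/5 = 4.6667
  s[C,C] = ((-0.3333)·(-0.3333) + (1.6667)·(1.6667) + (-1.3333)·(-1.3333) + (-1.3333)·(-1.3333) + (-1.3333)·(-1.3333) + (2.6667)·(2.6667)) / 5 = 15.3333/5 = 3.0667
  Sample standard deviations s_i = √(s[i,i]):
  s(A) = √(4.5667) = 2.137
  s(B) = √(8.2667) = 2.8752
  s(C) = √(3.0667) = 1.7512

Step 3 — r_{ij} = s_{ij} / (s_i · s_j):
  r[A,A] = 1 (diagonal).
  r[A,B] = 3.0667 / (2.137 · 2.8752) = 3.0667 / 6.1442 = 0.4991
  r[A,C] = 0.8667 / (2.137 · 1.7512) = 0.8667 / 3.7423 = 0.2316
  r[B,B] = 1 (diagonal).
  r[B,C] = 4.6667 / (2.8752 · 1.7512) = 4.6667 / 5.035 = 0.9268
  r[C,C] = 1 (diagonal).

R is symmetric with unit diagonal. Assembling:

R = [[1, 0.4991, 0.2316],
 [0.4991, 1, 0.9268],
 [0.2316, 0.9268, 1]]


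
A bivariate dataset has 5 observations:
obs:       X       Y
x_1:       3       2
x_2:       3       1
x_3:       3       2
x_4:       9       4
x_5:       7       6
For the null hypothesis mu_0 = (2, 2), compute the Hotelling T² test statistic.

Step 1 — sample mean vector:
  mean(X) = (3 + 3 + 3 + 9 + 7) / 5 = 25/5 = 5
  mean(Y) = (2 + 1 + 2 + 4 + 6) / 5 = 15/5 = 3
  x̄ = (5, 3),  deviation x̄ - mu_0 = (5, 3) - (2, 2) = (3, 1).

Step 2 — sample covariance matrix, S[i,j] = (1/(n-1)) · Σ_k (x_{k,i} - mean_i) · (x_{k,j} - mean_j), divisor n-1 = 4:
  S[X,X] = ((-2)·(-2) + (-2)·(-2) + (-2)·(-2) + (4)·(4) + (2)·(2)) / 4 = 32/4 = 8
  S[X,Y] = ((-2)·(-1) + (-2)·(-2) + (-2)·(-1) + (4)·(1) + (2)·(3)) / 4 = 18/4 = 4.5
  S[Y,Y] = ((-1)·(-1) + (-2)·(-2) + (-1)·(-1) + (1)·(1) + (3)·(3)) / 4 = 16/4 = 4
  S = [[8, 4.5],
 [4.5, 4]].

Step 3 — invert S. det(S) = 8·4 - (4.5)² = 11.75.
  S^{-1} = (1/det) · [[d, -b], [-b, a]] = [[0.3404, -0.383],
 [-0.383, 0.6809]].

Step 4 — quadratic form (x̄ - mu_0)^T · S^{-1} · (x̄ - mu_0):
  S^{-1} · (x̄ - mu_0) = (0.6383, -0.4681),
  (x̄ - mu_0)^T · [...] = (3)·(0.6383) + (1)·(-0.4681) = 1.4468.

Step 5 — scale by n: T² = 5 · 1.4468 = 7.234.

T² ≈ 7.234


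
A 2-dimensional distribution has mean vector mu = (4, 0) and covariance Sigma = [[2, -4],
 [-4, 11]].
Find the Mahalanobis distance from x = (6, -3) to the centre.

Step 1 — centre the observation: (x - mu) = (2, -3).

Step 2 — invert Sigma. det(Sigma) = 2·11 - (-4)² = 6.
  Sigma^{-1} = (1/det) · [[d, -b], [-b, a]] = [[1.8333, 0.6667],
 [0.6667, 0.3333]].

Step 3 — form the quadratic (x - mu)^T · Sigma^{-1} · (x - mu):
  Sigma^{-1} · (x - mu) = (1.6667, 0.3333).
  (x - mu)^T · [Sigma^{-1} · (x - mu)] = (2)·(1.6667) + (-3)·(0.3333) = 2.3333.

Step 4 — take square root: d = √(2.3333) ≈ 1.5275.

d(x, mu) = √(2.3333) ≈ 1.5275


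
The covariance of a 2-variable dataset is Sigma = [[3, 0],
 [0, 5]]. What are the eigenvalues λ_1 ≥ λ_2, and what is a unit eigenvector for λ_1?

Step 1 — characteristic polynomial of 2×2 Sigma:
  det(Sigma - λI) = λ² - trace · λ + det = 0.
  trace = 3 + 5 = 8, det = 3·5 - (0)² = 15.
Step 2 — discriminant:
  Δ = trace² - 4·det = 64 - 60 = 4.
Step 3 — eigenvalues:
  λ = (trace ± √Δ)/2 = (8 ± 2)/2,
  λ_1 = 5,  λ_2 = 3.

Step 4 — unit eigenvector for λ_1: Sigma is diagonal, so its eigenvectors are the coordinate axes. λ_1 = 5 is the diagonal entry on the second coordinate axis, hence
  v_1 = (0, 1) (||v_1|| = 1).

λ_1 = 5,  λ_2 = 3;  v_1 ≈ (0, 1)


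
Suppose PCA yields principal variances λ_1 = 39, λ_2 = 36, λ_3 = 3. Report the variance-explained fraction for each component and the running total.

Step 1 — total variance = trace(Sigma) = Σ λ_i = 39 + 36 + 3 = 78.

Step 2 — fraction explained by component i = λ_i / Σ λ:
  PC1: 39/78 = 0.5
  PC2: 36/78 = 0.4615
  PC3: 3/78 = 0.0385

Step 3 — cumulative fraction after k components = (λ_1 + ... + λ_k) / Σ λ:
  k = 1: 39/78 = 0.5
  k = 2: (39 + 36)/78 = 75/78 = 0.9615
  k = 3: (39 + 36 + 3)/78 = 78/78 = 1

Summary (fraction, with percent):

explained: PC1 0.5 (50%), PC2 0.4615 (46.15%), PC3 0.0385 (3.85%);  cumulative: 0.5, 0.9615, 1


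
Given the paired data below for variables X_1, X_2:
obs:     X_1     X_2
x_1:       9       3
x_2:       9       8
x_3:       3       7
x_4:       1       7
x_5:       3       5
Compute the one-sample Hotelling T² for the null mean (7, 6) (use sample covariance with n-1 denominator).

Step 1 — sample mean vector:
  mean(X_1) = (9 + 9 + 3 + 1 + 3) / 5 = 25/5 = 5
  mean(X_2) = (3 + 8 + 7 + 7 + 5) / 5 = 30/5 = 6
  x̄ = (5, 6),  deviation x̄ - mu_0 = (5, 6) - (7, 6) = (-2, 0).

Step 2 — sample covariance matrix, S[i,j] = (1/(n-1)) · Σ_k (x_{k,i} - mean_i) · (x_{k,j} - mean_j), divisor n-1 = 4:
  S[X_1,X_1] = ((4)·(4) + (4)·(4) + (-2)·(-2) + (-4)·(-4) + (-2)·(-2)) / 4 = 56/4 = 14
  S[X_1,X_2] = ((4)·(-3) + (4)·(2) + (-2)·(1) + (-4)·(1) + (-2)·(-1)) / 4 = -8/4 = -2
  S[X_2,X_2] = ((-3)·(-3) + (2)·(2) + (1)·(1) + (1)·(1) + (-1)·(-1)) / 4 = 16/4 = 4
  S = [[14, -2],
 [-2, 4]].

Step 3 — invert S. det(S) = 14·4 - (-2)² = 52.
  S^{-1} = (1/det) · [[d, -b], [-b, a]] = [[0.0769, 0.0385],
 [0.0385, 0.2692]].

Step 4 — quadratic form (x̄ - mu_0)^T · S^{-1} · (x̄ - mu_0):
  S^{-1} · (x̄ - mu_0) = (-0.1538, -0.0769),
  (x̄ - mu_0)^T · [...] = (-2)·(-0.1538) + (0)·(-0.0769) = 0.3077.

Step 5 — scale by n: T² = 5 · 0.3077 = 1.5385.

T² ≈ 1.5385


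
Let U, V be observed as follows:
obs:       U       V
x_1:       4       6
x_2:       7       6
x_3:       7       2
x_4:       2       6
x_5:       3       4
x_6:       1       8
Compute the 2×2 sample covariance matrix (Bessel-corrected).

Step 1 — column means:
  mean(U) = (4 + 7 + 7 + 2 + 3 + 1) / 6 = 24/6 = 4
  mean(V) = (6 + 6 + 2 + 6 + 4 + 8) / 6 = 32/6 = 5.3333

Step 2 — sample covariance S[i,j] = (1/(n-1)) · Σ_k (x_{k,i} - mean_i) · (x_{k,j} - mean_j), with n-1 = 5.
  S[U,U] = ((0)·(0) + (3)·(3) + (3)·(3) + (-2)·(-2) + (-1)·(-1) + (-3)·(-3)) / 5 = 32/5 = 6.4
  S[U,V] = ((0)·(0.6667) + (3)·(0.6667) + (3)·(-3.3333) + (-2)·(0.6667) + (-1)·(-1.3333) + (-3)·(2.6667)) / 5 = -16/5 = -3.2
  S[V,V] = ((0.6667)·(0.6667) + (0.6667)·(0.6667) + (-3.3333)·(-3.3333) + (0.6667)·(0.6667) + (-1.3333)·(-1.3333) + (2.6667)·(2.6667)) / 5 = 21.3333/5 = 4.2667

S is symmetric (S[j,i] = S[i,j]). Assembling:

S = [[6.4, -3.2],
 [-3.2, 4.2667]]


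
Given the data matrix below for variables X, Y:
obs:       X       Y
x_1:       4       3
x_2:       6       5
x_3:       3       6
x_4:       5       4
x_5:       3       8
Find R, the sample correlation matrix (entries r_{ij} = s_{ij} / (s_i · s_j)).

Step 1 — column means:
  mean(X) = (4 + 6 + 3 + 5 + 3) / 5 = 21/5 = 4.2
  mean(Y) = (3 + 5 + 6 + 4 + 8) / 5 = 26/5 = 5.2

Step 2 — sample variances and covariances s[i,j] = (1/(n-1)) · Σ_k (x_{k,i} - mean_i) · (x_{k,j} - mean_j), with n-1 = 4:
  s[X,X] = ((-0.2)·(-0.2) + (1.8)·(1.8) + (-1.2)·(-1.2) + (0.8)·(0.8) + (-1.2)·(-1.2)) / 4 = 6.8/4 = 1.7
  s[X,Y] = ((-0.2)·(-2.2) + (1.8)·(-0.2) + (-1.2)·(0.8) + (0.8)·(-1.2) + (-1.2)·(2.8)) / 4 = -5.2/4 = -1.3
  s[Y,Y] = ((-2.2)·(-2.2) + (-0.2)·(-0.2) + (0.8)·(0.8) + (-1.2)·(-1.2) + (2.8)·(2.8)) / 4 = 14.8/4 = 3.7
  Sample standard deviations s_i = √(s[i,i]):
  s(X) = √(1.7) = 1.3038
  s(Y) = √(3.7) = 1.9235

Step 3 — r_{ij} = s_{ij} / (s_i · s_j):
  r[X,X] = 1 (diagonal).
  r[X,Y] = -1.3 / (1.3038 · 1.9235) = -1.3 / 2.508 = -0.5183
  r[Y,Y] = 1 (diagonal).

R is symmetric with unit diagonal. Assembling:

R = [[1, -0.5183],
 [-0.5183, 1]]


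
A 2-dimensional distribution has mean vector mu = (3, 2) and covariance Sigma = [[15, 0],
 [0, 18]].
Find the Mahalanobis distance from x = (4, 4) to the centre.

Step 1 — centre the observation: (x - mu) = (1, 2).

Step 2 — invert Sigma. det(Sigma) = 15·18 - (0)² = 270.
  Sigma^{-1} = (1/det) · [[d, -b], [-b, a]] = [[0.0667, 0],
 [0, 0.0556]].

Step 3 — form the quadratic (x - mu)^T · Sigma^{-1} · (x - mu):
  Sigma^{-1} · (x - mu) = (0.0667, 0.1111).
  (x - mu)^T · [Sigma^{-1} · (x - mu)] = (1)·(0.0667) + (2)·(0.1111) = 0.2889.

Step 4 — take square root: d = √(0.2889) ≈ 0.5375.

d(x, mu) = √(0.2889) ≈ 0.5375


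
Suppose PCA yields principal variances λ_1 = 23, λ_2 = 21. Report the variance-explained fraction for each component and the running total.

Step 1 — total variance = trace(Sigma) = Σ λ_i = 23 + 21 = 44.

Step 2 — fraction explained by component i = λ_i / Σ λ:
  PC1: 23/44 = 0.5227
  PC2: 21/44 = 0.4773

Step 3 — cumulative fraction after k components = (λ_1 + ... + λ_k) / Σ λ:
  k = 1: 23/44 = 0.5227
  k = 2: (23 + 21)/44 = 44/44 = 1

Summary (fraction, with percent):

explained: PC1 0.5227 (52.27%), PC2 0.4773 (47.73%);  cumulative: 0.5227, 1


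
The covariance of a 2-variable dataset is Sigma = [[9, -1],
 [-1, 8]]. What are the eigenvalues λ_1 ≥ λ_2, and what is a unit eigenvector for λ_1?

Step 1 — characteristic polynomial of 2×2 Sigma:
  det(Sigma - λI) = λ² - trace · λ + det = 0.
  trace = 9 + 8 = 17, det = 9·8 - (-1)² = 71.
Step 2 — discriminant:
  Δ = trace² - 4·det = 289 - 284 = 5.
Step 3 — eigenvalues:
  λ = (trace ± √Δ)/2 = (17 ± 2.2361)/2,
  λ_1 = 9.618,  λ_2 = 7.382.

Step 4 — unit eigenvector for λ_1: solve (Sigma - λ_1 I)v = 0. First row:
  (9 - 9.618)·v_x + (-1)·v_y = 0, i.e. (-0.618)·v_x + (-1)·v_y = 0,
  so v ∝ (b, λ_1 - a) = (-1, 0.618); multiply by -1 so the first entry is positive: u = (1, -0.618).
  ||u|| = √((1)² + (-0.618)²) = √(1.382) ≈ 1.1756,
  v_1 = u/||u|| ≈ (0.8507, -0.5257) (||v_1|| = 1).

λ_1 = 9.618,  λ_2 = 7.382;  v_1 ≈ (0.8507, -0.5257)


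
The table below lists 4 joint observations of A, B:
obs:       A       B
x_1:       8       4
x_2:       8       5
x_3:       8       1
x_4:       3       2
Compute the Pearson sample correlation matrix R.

Step 1 — column means:
  mean(A) = (8 + 8 + 8 + 3) / 4 = 27/4 = 6.75
  mean(B) = (4 + 5 + 1 + 2) / 4 = 12/4 = 3

Step 2 — sample variances and covariances s[i,j] = (1/(n-1)) · Σ_k (x_{k,i} - mean_i) · (x_{k,j} - mean_j), with n-1 = 3:
  s[A,A] = ((1.25)·(1.25) + (1.25)·(1.25) + (1.25)·(1.25) + (-3.75)·(-3.75)) / 3 = 18.75/3 = 6.25
  s[A,B] = ((1.25)·(1) + (1.25)·(2) + (1.25)·(-2) + (-3.75)·(-1)) / 3 = 5/3 = 1.6667
  s[B,B] = ((1)·(1) + (2)·(2) + (-2)·(-2) + (-1)·(-1)) / 3 = 10/3 = 3.3333
  Sample standard deviations s_i = √(s[i,i]):
  s(A) = √(6.25) = 2.5
  s(B) = √(3.3333) = 1.8257

Step 3 — r_{ij} = s_{ij} / (s_i · s_j):
  r[A,A] = 1 (diagonal).
  r[A,B] = 1.6667 / (2.5 · 1.8257) = 1.6667 / 4.5644 = 0.3651
  r[B,B] = 1 (diagonal).

R is symmetric with unit diagonal. Assembling:

R = [[1, 0.3651],
 [0.3651, 1]]


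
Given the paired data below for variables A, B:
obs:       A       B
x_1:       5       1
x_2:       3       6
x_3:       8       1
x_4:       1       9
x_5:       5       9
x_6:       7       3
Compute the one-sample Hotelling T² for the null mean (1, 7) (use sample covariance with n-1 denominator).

Step 1 — sample mean vector:
  mean(A) = (5 + 3 + 8 + 1 + 5 + 7) / 6 = 29/6 = 4.8333
  mean(B) = (1 + 6 + 1 + 9 + 9 + 3) / 6 = 29/6 = 4.8333
  x̄ = (4.8333, 4.8333),  deviation x̄ - mu_0 = (4.8333, 4.8333) - (1, 7) = (3.8333, -2.1667).

Step 2 — sample covariance matrix, S[i,j] = (1/(n-1)) · Σ_k (x_{k,i} - mean_i) · (x_{k,j} - mean_j), divisor n-1 = 5:
  S[A,A] = ((0.1667)·(0.1667) + (-1.8333)·(-1.8333) + (3.1667)·(3.1667) + (-3.8333)·(-3.8333) + (0.1667)·(0.1667) + (2.1667)·(2.1667)) / 5 = 32.8333/5 = 6.5667
  S[A,B] = ((0.1667)·(-3.8333) + (-1.8333)·(1.1667) + (3.1667)·(-3.8333) + (-3.8333)·(4.1667) + (0.1667)·(4.1667) + (2.1667)·(-1.8333)) / 5 = -34.1667/5 = -6.8333
  S[B,B] = ((-3.8333)·(-3.8333) + (1.1667)·(1.1667) + (-3.8333)·(-3.8333) + (4.1667)·(4.1667) + (4.1667)·(4.1667) + (-1.8333)·(-1.8333)) / 5 = 68.8333/5 = 13.7667
  S = [[6.5667, -6.8333],
 [-6.8333, 13.7667]].

Step 3 — invert S. det(S) = 6.5667·13.7667 - (-6.8333)² = 43.7067.
  S^{-1} = (1/det) · [[d, -b], [-b, a]] = [[0.315, 0.1563],
 [0.1563, 0.1502]].

Step 4 — quadratic form (x̄ - mu_0)^T · S^{-1} · (x̄ - mu_0):
  S^{-1} · (x̄ - mu_0) = (0.8687, 0.2738),
  (x̄ - mu_0)^T · [...] = (3.8333)·(0.8687) + (-2.1667)·(0.2738) = 2.7367.

Step 5 — scale by n: T² = 6 · 2.7367 = 16.4201.

T² ≈ 16.4201
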